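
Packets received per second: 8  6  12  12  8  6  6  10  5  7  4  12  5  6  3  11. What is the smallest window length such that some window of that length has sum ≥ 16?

2

add 8: running sum 8 < 16
add 6: running sum 14 < 16
add 12: shortest ending here [6, 12] sum 18, len 2
add 12: shortest ending here [12, 12] sum 24, len 2
add 8: shortest ending here [12, 8] sum 20, len 2
add 6: shortest ending here [12, 8, 6] sum 26, len 3
add 6: shortest ending here [8, 6, 6] sum 20, len 3
add 10: shortest ending here [6, 10] sum 16, len 2
add 5: shortest ending here [6, 10, 5] sum 21, len 3
add 7: shortest ending here [10, 5, 7] sum 22, len 3
add 4: shortest ending here [5, 7, 4] sum 16, len 3
add 12: shortest ending here [4, 12] sum 16, len 2
add 5: shortest ending here [12, 5] sum 17, len 2
add 6: shortest ending here [12, 5, 6] sum 23, len 3
add 3: shortest ending here [12, 5, 6, 3] sum 26, len 4
add 11: shortest ending here [6, 3, 11] sum 20, len 3
Shortest qualifying length: 2.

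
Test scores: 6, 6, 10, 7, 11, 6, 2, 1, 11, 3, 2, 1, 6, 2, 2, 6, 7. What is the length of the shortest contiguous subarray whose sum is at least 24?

add 6: running sum 6 < 24
add 6: running sum 12 < 24
add 10: running sum 22 < 24
end 3: [6, 6, 10, 7] sum 29, len 4
end 4: [10, 7, 11] sum 28, len 3
end 5: [7, 11, 6] sum 24, len 3
end 6: [7, 11, 6, 2] sum 26, len 4
end 7: [7, 11, 6, 2, 1] sum 27, len 5
end 8: [11, 6, 2, 1, 11] sum 31, len 5
end 9: [11, 6, 2, 1, 11, 3] sum 34, len 6
end 10: [6, 2, 1, 11, 3, 2] sum 25, len 6
end 11: [6, 2, 1, 11, 3, 2, 1] sum 26, len 7
end 12: [1, 11, 3, 2, 1, 6] sum 24, len 6
end 13: [11, 3, 2, 1, 6, 2] sum 25, len 6
end 14: [11, 3, 2, 1, 6, 2, 2] sum 27, len 7
end 15: [11, 3, 2, 1, 6, 2, 2, 6] sum 33, len 8
end 16: [1, 6, 2, 2, 6, 7] sum 24, len 6
Shortest qualifying length: 3.

3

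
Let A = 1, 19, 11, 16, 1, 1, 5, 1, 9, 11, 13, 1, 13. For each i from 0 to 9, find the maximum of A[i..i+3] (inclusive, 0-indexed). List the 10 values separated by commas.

19, 19, 16, 16, 5, 9, 11, 13, 13, 13

[1, 19, 11, 16] → max 19
[19, 11, 16, 1] → max 19
[11, 16, 1, 1] → max 16
[16, 1, 1, 5] → max 16
[1, 1, 5, 1] → max 5
[1, 5, 1, 9] → max 9
[5, 1, 9, 11] → max 11
[1, 9, 11, 13] → max 13
[9, 11, 13, 1] → max 13
[11, 13, 1, 13] → max 13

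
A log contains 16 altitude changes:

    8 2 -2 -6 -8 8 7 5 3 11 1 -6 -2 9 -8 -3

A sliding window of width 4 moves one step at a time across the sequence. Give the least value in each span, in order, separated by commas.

-6, -8, -8, -8, -8, 3, 3, 1, -6, -6, -6, -8, -8

Sliding a size-4 window across the 16 values:
[8, 2, -2, -6] → min -6
[2, -2, -6, -8] → min -8
[-2, -6, -8, 8] → min -8
[-6, -8, 8, 7] → min -8
[-8, 8, 7, 5] → min -8
[8, 7, 5, 3] → min 3
[7, 5, 3, 11] → min 3
[5, 3, 11, 1] → min 1
[3, 11, 1, -6] → min -6
[11, 1, -6, -2] → min -6
[1, -6, -2, 9] → min -6
[-6, -2, 9, -8] → min -8
[-2, 9, -8, -3] → min -8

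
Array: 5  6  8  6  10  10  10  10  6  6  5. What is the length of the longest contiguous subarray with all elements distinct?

3

[5] len 1
[5, 6] len 2
[5, 6, 8] len 3
[8, 6] len 2
[8, 6, 10] len 3
[10] len 1
[10] len 1
[10] len 1
[10, 6] len 2
[6] len 1
[6, 5] len 2
Longest all-distinct length: 3.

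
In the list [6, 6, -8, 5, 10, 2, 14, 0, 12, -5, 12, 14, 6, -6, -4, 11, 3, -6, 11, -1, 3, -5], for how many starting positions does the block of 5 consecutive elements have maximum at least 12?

10

[6, 6, -8, 5, 10] → max 10
[6, -8, 5, 10, 2] → max 10
[-8, 5, 10, 2, 14] → max 14  ≥ 12 ✓
[5, 10, 2, 14, 0] → max 14  ≥ 12 ✓
[10, 2, 14, 0, 12] → max 14  ≥ 12 ✓
[2, 14, 0, 12, -5] → max 14  ≥ 12 ✓
[14, 0, 12, -5, 12] → max 14  ≥ 12 ✓
[0, 12, -5, 12, 14] → max 14  ≥ 12 ✓
[12, -5, 12, 14, 6] → max 14  ≥ 12 ✓
[-5, 12, 14, 6, -6] → max 14  ≥ 12 ✓
[12, 14, 6, -6, -4] → max 14  ≥ 12 ✓
[14, 6, -6, -4, 11] → max 14  ≥ 12 ✓
[6, -6, -4, 11, 3] → max 11
[-6, -4, 11, 3, -6] → max 11
[-4, 11, 3, -6, 11] → max 11
[11, 3, -6, 11, -1] → max 11
[3, -6, 11, -1, 3] → max 11
[-6, 11, -1, 3, -5] → max 11
10 windows satisfy the condition.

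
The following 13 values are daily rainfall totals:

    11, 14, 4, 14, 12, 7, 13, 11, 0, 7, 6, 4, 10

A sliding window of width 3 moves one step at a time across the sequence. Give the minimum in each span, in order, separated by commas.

[11, 14, 4] → min 4
[14, 4, 14] → min 4
[4, 14, 12] → min 4
[14, 12, 7] → min 7
[12, 7, 13] → min 7
[7, 13, 11] → min 7
[13, 11, 0] → min 0
[11, 0, 7] → min 0
[0, 7, 6] → min 0
[7, 6, 4] → min 4
[6, 4, 10] → min 4

4, 4, 4, 7, 7, 7, 0, 0, 0, 4, 4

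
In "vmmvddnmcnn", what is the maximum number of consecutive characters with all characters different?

[v] len 1
[v, m] len 2
[m] len 1
[m, v] len 2
[m, v, d] len 3
[d] len 1
[d, n] len 2
[d, n, m] len 3
[d, n, m, c] len 4
[m, c, n] len 3
[n] len 1
Longest all-distinct length: 4.

4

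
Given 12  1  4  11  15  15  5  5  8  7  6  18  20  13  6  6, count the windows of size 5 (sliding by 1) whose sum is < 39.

[12, 1, 4, 11, 15] → sum 43
[1, 4, 11, 15, 15] → sum 46
[4, 11, 15, 15, 5] → sum 50
[11, 15, 15, 5, 5] → sum 51
[15, 15, 5, 5, 8] → sum 48
[15, 5, 5, 8, 7] → sum 40
[5, 5, 8, 7, 6] → sum 31  < 39 ✓
[5, 8, 7, 6, 18] → sum 44
[8, 7, 6, 18, 20] → sum 59
[7, 6, 18, 20, 13] → sum 64
[6, 18, 20, 13, 6] → sum 63
[18, 20, 13, 6, 6] → sum 63
1 window satisfy the condition.

1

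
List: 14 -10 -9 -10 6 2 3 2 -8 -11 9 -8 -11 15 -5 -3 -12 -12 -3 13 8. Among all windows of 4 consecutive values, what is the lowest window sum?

-32

[14, -10, -9, -10] → sum -15
[-10, -9, -10, 6] → sum -23
[-9, -10, 6, 2] → sum -11
[-10, 6, 2, 3] → sum 1
[6, 2, 3, 2] → sum 13
[2, 3, 2, -8] → sum -1
[3, 2, -8, -11] → sum -14
[2, -8, -11, 9] → sum -8
[-8, -11, 9, -8] → sum -18
[-11, 9, -8, -11] → sum -21
[9, -8, -11, 15] → sum 5
[-8, -11, 15, -5] → sum -9
[-11, 15, -5, -3] → sum -4
[15, -5, -3, -12] → sum -5
[-5, -3, -12, -12] → sum -32
[-3, -12, -12, -3] → sum -30
[-12, -12, -3, 13] → sum -14
[-12, -3, 13, 8] → sum 6
Lowest of these is -32.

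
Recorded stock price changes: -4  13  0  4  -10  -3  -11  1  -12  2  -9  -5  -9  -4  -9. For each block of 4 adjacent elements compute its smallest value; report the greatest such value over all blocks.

-4 13 0 4 → min -4
13 0 4 -10 → min -10
0 4 -10 -3 → min -10
4 -10 -3 -11 → min -11
-10 -3 -11 1 → min -11
-3 -11 1 -12 → min -12
-11 1 -12 2 → min -12
1 -12 2 -9 → min -12
-12 2 -9 -5 → min -12
2 -9 -5 -9 → min -9
-9 -5 -9 -4 → min -9
-5 -9 -4 -9 → min -9
Greatest of these is -4.

-4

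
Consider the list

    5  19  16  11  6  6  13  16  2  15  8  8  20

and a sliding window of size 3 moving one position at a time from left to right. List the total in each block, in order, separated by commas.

(5, 19, 16) → sum 40
(19, 16, 11) → sum 46
(16, 11, 6) → sum 33
(11, 6, 6) → sum 23
(6, 6, 13) → sum 25
(6, 13, 16) → sum 35
(13, 16, 2) → sum 31
(16, 2, 15) → sum 33
(2, 15, 8) → sum 25
(15, 8, 8) → sum 31
(8, 8, 20) → sum 36

40, 46, 33, 23, 25, 35, 31, 33, 25, 31, 36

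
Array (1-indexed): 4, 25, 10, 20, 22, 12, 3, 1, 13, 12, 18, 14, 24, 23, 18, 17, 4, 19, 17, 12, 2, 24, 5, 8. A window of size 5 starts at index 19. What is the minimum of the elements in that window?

Elements at indices 19..23: 17, 12, 2, 24, 5
min(17, 12, 2, 24, 5) = 2

2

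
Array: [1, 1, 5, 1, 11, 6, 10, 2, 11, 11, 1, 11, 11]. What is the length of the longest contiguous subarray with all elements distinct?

6

add 1: [1] len 1
add 1 (repeat 1, move left end past it): [1] len 1
add 5: [1, 5] len 2
add 1 (repeat 1, move left end past it): [5, 1] len 2
add 11: [5, 1, 11] len 3
add 6: [5, 1, 11, 6] len 4
add 10: [5, 1, 11, 6, 10] len 5
add 2: [5, 1, 11, 6, 10, 2] len 6
add 11 (repeat 11, move left end past it): [6, 10, 2, 11] len 4
add 11 (repeat 11, move left end past it): [11] len 1
add 1: [11, 1] len 2
add 11 (repeat 11, move left end past it): [1, 11] len 2
add 11 (repeat 11, move left end past it): [11] len 1
Longest all-distinct length: 6.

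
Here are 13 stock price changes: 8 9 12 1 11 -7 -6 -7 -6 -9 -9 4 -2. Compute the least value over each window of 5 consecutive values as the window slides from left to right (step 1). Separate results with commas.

1, -7, -7, -7, -7, -9, -9, -9, -9

Sliding a size-5 window across the 13 values:
8 9 12 1 11 → min 1
9 12 1 11 -7 → min -7
12 1 11 -7 -6 → min -7
1 11 -7 -6 -7 → min -7
11 -7 -6 -7 -6 → min -7
-7 -6 -7 -6 -9 → min -9
-6 -7 -6 -9 -9 → min -9
-7 -6 -9 -9 4 → min -9
-6 -9 -9 4 -2 → min -9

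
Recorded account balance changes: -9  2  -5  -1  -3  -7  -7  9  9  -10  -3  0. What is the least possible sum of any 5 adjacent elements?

[-9, 2, -5, -1, -3] → sum -16
[2, -5, -1, -3, -7] → sum -14
[-5, -1, -3, -7, -7] → sum -23
[-1, -3, -7, -7, 9] → sum -9
[-3, -7, -7, 9, 9] → sum 1
[-7, -7, 9, 9, -10] → sum -6
[-7, 9, 9, -10, -3] → sum -2
[9, 9, -10, -3, 0] → sum 5
Least of these is -23.

-23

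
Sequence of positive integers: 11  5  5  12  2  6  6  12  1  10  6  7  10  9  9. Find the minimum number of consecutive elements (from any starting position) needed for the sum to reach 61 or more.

add 11: running sum 11 < 61
add 5: running sum 16 < 61
add 5: running sum 21 < 61
add 12: running sum 33 < 61
add 2: running sum 35 < 61
add 6: running sum 41 < 61
add 6: running sum 47 < 61
add 12: running sum 59 < 61
add 1: running sum 60 < 61
add 10: shortest ending here [11, 5, 5, 12, 2, 6, 6, 12, 1, 10] sum 70, len 10
add 6: shortest ending here [5, 5, 12, 2, 6, 6, 12, 1, 10, 6] sum 65, len 10
add 7: shortest ending here [12, 2, 6, 6, 12, 1, 10, 6, 7] sum 62, len 9
add 10: shortest ending here [12, 2, 6, 6, 12, 1, 10, 6, 7, 10] sum 72, len 10
add 9: shortest ending here [6, 12, 1, 10, 6, 7, 10, 9] sum 61, len 8
add 9: shortest ending here [12, 1, 10, 6, 7, 10, 9, 9] sum 64, len 8
Shortest qualifying length: 8.

8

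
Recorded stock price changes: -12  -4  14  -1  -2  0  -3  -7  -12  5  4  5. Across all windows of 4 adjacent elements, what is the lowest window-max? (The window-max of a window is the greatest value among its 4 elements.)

0

-12 -4 14 -1 → max 14
-4 14 -1 -2 → max 14
14 -1 -2 0 → max 14
-1 -2 0 -3 → max 0
-2 0 -3 -7 → max 0
0 -3 -7 -12 → max 0
-3 -7 -12 5 → max 5
-7 -12 5 4 → max 5
-12 5 4 5 → max 5
Lowest of these is 0.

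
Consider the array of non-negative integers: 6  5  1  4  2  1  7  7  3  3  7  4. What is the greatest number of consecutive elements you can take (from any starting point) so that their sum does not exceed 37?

→ 6: sum 6, len 1
→ 5: sum 11, len 2
→ 1: sum 12, len 3
→ 4: sum 16, len 4
→ 2: sum 18, len 5
→ 1: sum 19, len 6
→ 7: sum 26, len 7
→ 7: sum 33, len 8
→ 3: sum 36, len 9
→ 3 (dropped 6): sum 33, len 9
→ 7 (dropped 5): sum 35, len 9
→ 4 (dropped 1, 4): sum 34, len 8
Longest length seen: 9.

9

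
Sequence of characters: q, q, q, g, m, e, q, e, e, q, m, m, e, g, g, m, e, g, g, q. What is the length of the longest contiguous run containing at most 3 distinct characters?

9

add q: window [q] (1 distinct), len 1
add q: window [q, q] (1 distinct), len 2
add q: window [q, q, q] (1 distinct), len 3
add g: window [q, q, q, g] (2 distinct), len 4
add m: window [q, q, q, g, m] (3 distinct), len 5
add e: window [g, m, e] (3 distinct), len 3
add q: window [m, e, q] (3 distinct), len 3
add e: window [m, e, q, e] (3 distinct), len 4
add e: window [m, e, q, e, e] (3 distinct), len 5
add q: window [m, e, q, e, e, q] (3 distinct), len 6
add m: window [m, e, q, e, e, q, m] (3 distinct), len 7
add m: window [m, e, q, e, e, q, m, m] (3 distinct), len 8
add e: window [m, e, q, e, e, q, m, m, e] (3 distinct), len 9
add g: window [m, m, e, g] (3 distinct), len 4
add g: window [m, m, e, g, g] (3 distinct), len 5
add m: window [m, m, e, g, g, m] (3 distinct), len 6
add e: window [m, m, e, g, g, m, e] (3 distinct), len 7
add g: window [m, m, e, g, g, m, e, g] (3 distinct), len 8
add g: window [m, m, e, g, g, m, e, g, g] (3 distinct), len 9
add q: window [e, g, g, q] (3 distinct), len 4
Longest length with ≤3 distinct: 9.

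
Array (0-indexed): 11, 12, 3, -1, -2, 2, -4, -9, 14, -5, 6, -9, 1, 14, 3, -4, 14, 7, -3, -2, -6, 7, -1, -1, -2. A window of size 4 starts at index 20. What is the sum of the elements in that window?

Elements at indices 20..23: -6, 7, -1, -1
sum(-6, 7, -1, -1) = -1

-1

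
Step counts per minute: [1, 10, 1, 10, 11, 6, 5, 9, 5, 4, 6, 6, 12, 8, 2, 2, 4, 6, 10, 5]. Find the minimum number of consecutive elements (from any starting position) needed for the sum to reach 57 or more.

8

Extend right; whenever the sum reaches 57, record the length and shrink from the left:
add 1: running sum 1 < 57
add 10: running sum 11 < 57
add 1: running sum 12 < 57
add 10: running sum 22 < 57
add 11: running sum 33 < 57
add 6: running sum 39 < 57
add 5: running sum 44 < 57
add 9: running sum 53 < 57
add 5: shortest ending here [10, 1, 10, 11, 6, 5, 9, 5] sum 57, len 8
add 4: shortest ending here [10, 1, 10, 11, 6, 5, 9, 5, 4] sum 61, len 9
add 6: shortest ending here [1, 10, 11, 6, 5, 9, 5, 4, 6] sum 57, len 9
add 6: shortest ending here [10, 11, 6, 5, 9, 5, 4, 6, 6] sum 62, len 9
add 12: shortest ending here [11, 6, 5, 9, 5, 4, 6, 6, 12] sum 64, len 9
add 8: shortest ending here [6, 5, 9, 5, 4, 6, 6, 12, 8] sum 61, len 9
add 2: shortest ending here [5, 9, 5, 4, 6, 6, 12, 8, 2] sum 57, len 9
add 2: shortest ending here [5, 9, 5, 4, 6, 6, 12, 8, 2, 2] sum 59, len 10
add 4: shortest ending here [9, 5, 4, 6, 6, 12, 8, 2, 2, 4] sum 58, len 10
add 6: shortest ending here [9, 5, 4, 6, 6, 12, 8, 2, 2, 4, 6] sum 64, len 11
add 10: shortest ending here [4, 6, 6, 12, 8, 2, 2, 4, 6, 10] sum 60, len 10
add 5: shortest ending here [6, 6, 12, 8, 2, 2, 4, 6, 10, 5] sum 61, len 10
Shortest qualifying length: 8.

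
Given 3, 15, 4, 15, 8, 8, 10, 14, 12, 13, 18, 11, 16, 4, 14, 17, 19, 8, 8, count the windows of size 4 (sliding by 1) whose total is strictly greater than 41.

[3, 15, 4, 15] → sum 37
[15, 4, 15, 8] → sum 42  > 41 ✓
[4, 15, 8, 8] → sum 35
[15, 8, 8, 10] → sum 41
[8, 8, 10, 14] → sum 40
[8, 10, 14, 12] → sum 44  > 41 ✓
[10, 14, 12, 13] → sum 49  > 41 ✓
[14, 12, 13, 18] → sum 57  > 41 ✓
[12, 13, 18, 11] → sum 54  > 41 ✓
[13, 18, 11, 16] → sum 58  > 41 ✓
[18, 11, 16, 4] → sum 49  > 41 ✓
[11, 16, 4, 14] → sum 45  > 41 ✓
[16, 4, 14, 17] → sum 51  > 41 ✓
[4, 14, 17, 19] → sum 54  > 41 ✓
[14, 17, 19, 8] → sum 58  > 41 ✓
[17, 19, 8, 8] → sum 52  > 41 ✓
12 windows satisfy the condition.

12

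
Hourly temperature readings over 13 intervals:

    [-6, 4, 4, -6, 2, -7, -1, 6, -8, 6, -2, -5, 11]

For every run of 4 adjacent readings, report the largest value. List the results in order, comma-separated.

4, 4, 4, 2, 6, 6, 6, 6, 6, 11

(-6, 4, 4, -6) → max 4
(4, 4, -6, 2) → max 4
(4, -6, 2, -7) → max 4
(-6, 2, -7, -1) → max 2
(2, -7, -1, 6) → max 6
(-7, -1, 6, -8) → max 6
(-1, 6, -8, 6) → max 6
(6, -8, 6, -2) → max 6
(-8, 6, -2, -5) → max 6
(6, -2, -5, 11) → max 11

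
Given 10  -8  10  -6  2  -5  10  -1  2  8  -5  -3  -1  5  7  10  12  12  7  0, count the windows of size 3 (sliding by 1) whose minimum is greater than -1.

[10, -8, 10] → min -8
[-8, 10, -6] → min -8
[10, -6, 2] → min -6
[-6, 2, -5] → min -6
[2, -5, 10] → min -5
[-5, 10, -1] → min -5
[10, -1, 2] → min -1
[-1, 2, 8] → min -1
[2, 8, -5] → min -5
[8, -5, -3] → min -5
[-5, -3, -1] → min -5
[-3, -1, 5] → min -3
[-1, 5, 7] → min -1
[5, 7, 10] → min 5  > -1 ✓
[7, 10, 12] → min 7  > -1 ✓
[10, 12, 12] → min 10  > -1 ✓
[12, 12, 7] → min 7  > -1 ✓
[12, 7, 0] → min 0  > -1 ✓
5 windows satisfy the condition.

5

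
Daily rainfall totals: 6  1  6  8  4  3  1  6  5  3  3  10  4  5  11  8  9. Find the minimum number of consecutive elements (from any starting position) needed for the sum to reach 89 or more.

17

add 6: running sum 6 < 89
add 1: running sum 7 < 89
add 6: running sum 13 < 89
add 8: running sum 21 < 89
add 4: running sum 25 < 89
add 3: running sum 28 < 89
add 1: running sum 29 < 89
add 6: running sum 35 < 89
add 5: running sum 40 < 89
add 3: running sum 43 < 89
add 3: running sum 46 < 89
add 10: running sum 56 < 89
add 4: running sum 60 < 89
add 5: running sum 65 < 89
add 11: running sum 76 < 89
add 8: running sum 84 < 89
end 16: [6, 1, 6, 8, 4, 3, 1, 6, 5, 3, 3, 10, 4, 5, 11, 8, 9] sum 93, len 17
Shortest qualifying length: 17.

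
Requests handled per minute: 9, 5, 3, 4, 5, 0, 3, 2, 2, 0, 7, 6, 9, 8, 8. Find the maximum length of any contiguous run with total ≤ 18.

Extend to the right; shrink from the left whenever the sum exceeds 18:
→ 9: sum 9, len 1
→ 5: sum 14, len 2
→ 3: sum 17, len 3
→ 4 (dropped 9): sum 12, len 3
→ 5: sum 17, len 4
→ 0: sum 17, len 5
→ 3 (dropped 5): sum 15, len 5
→ 2: sum 17, len 6
→ 2 (dropped 3): sum 16, len 6
→ 0: sum 16, len 7
→ 7 (dropped 4, 5): sum 14, len 6
→ 6 (dropped 0, 3): sum 17, len 5
→ 9 (dropped 2, 2, 0, 7): sum 15, len 2
→ 8 (dropped 6): sum 17, len 2
→ 8 (dropped 9): sum 16, len 2
Longest length seen: 7.

7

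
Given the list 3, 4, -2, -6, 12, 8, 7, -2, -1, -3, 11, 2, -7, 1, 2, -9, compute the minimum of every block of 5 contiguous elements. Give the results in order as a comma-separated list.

3 4 -2 -6 12 → min -6
4 -2 -6 12 8 → min -6
-2 -6 12 8 7 → min -6
-6 12 8 7 -2 → min -6
12 8 7 -2 -1 → min -2
8 7 -2 -1 -3 → min -3
7 -2 -1 -3 11 → min -3
-2 -1 -3 11 2 → min -3
-1 -3 11 2 -7 → min -7
-3 11 2 -7 1 → min -7
11 2 -7 1 2 → min -7
2 -7 1 2 -9 → min -9

-6, -6, -6, -6, -2, -3, -3, -3, -7, -7, -7, -9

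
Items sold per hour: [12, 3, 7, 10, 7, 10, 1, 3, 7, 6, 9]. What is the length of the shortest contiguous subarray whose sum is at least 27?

3

Extend right; whenever the sum reaches 27, record the length and shrink from the left:
add 12: running sum 12 < 27
add 3: running sum 15 < 27
add 7: running sum 22 < 27
add 10: shortest ending here [12, 3, 7, 10] sum 32, len 4
add 7: shortest ending here [3, 7, 10, 7] sum 27, len 4
add 10: shortest ending here [10, 7, 10] sum 27, len 3
add 1: shortest ending here [10, 7, 10, 1] sum 28, len 4
add 3: shortest ending here [10, 7, 10, 1, 3] sum 31, len 5
add 7: shortest ending here [7, 10, 1, 3, 7] sum 28, len 5
add 6: shortest ending here [10, 1, 3, 7, 6] sum 27, len 5
add 9: shortest ending here [10, 1, 3, 7, 6, 9] sum 36, len 6
Shortest qualifying length: 3.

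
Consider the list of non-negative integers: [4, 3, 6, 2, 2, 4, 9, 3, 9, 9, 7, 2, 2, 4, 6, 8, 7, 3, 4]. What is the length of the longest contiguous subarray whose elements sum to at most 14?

4

→ 4: sum 4, len 1
→ 3: sum 7, len 2
→ 6: sum 13, len 3
→ 2 (dropped 4): sum 11, len 3
→ 2: sum 13, len 4
→ 4 (dropped 3): sum 14, len 4
→ 9 (dropped 6, 2, 2): sum 13, len 2
→ 3 (dropped 4): sum 12, len 2
→ 9 (dropped 9): sum 12, len 2
→ 9 (dropped 3, 9): sum 9, len 1
→ 7 (dropped 9): sum 7, len 1
→ 2: sum 9, len 2
→ 2: sum 11, len 3
→ 4 (dropped 7): sum 8, len 3
→ 6: sum 14, len 4
→ 8 (dropped 2, 2, 4): sum 14, len 2
→ 7 (dropped 6, 8): sum 7, len 1
→ 3: sum 10, len 2
→ 4: sum 14, len 3
Longest length seen: 4.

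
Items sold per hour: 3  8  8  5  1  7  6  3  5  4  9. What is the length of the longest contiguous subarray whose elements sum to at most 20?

[3] sum 3 len 1
[3, 8] sum 11 len 2
[3, 8, 8] sum 19 len 3
[8, 5] sum 13 len 2
[8, 5, 1] sum 14 len 3
[5, 1, 7] sum 13 len 3
[5, 1, 7, 6] sum 19 len 4
[1, 7, 6, 3] sum 17 len 4
[6, 3, 5] sum 14 len 3
[6, 3, 5, 4] sum 18 len 4
[5, 4, 9] sum 18 len 3
Longest length seen: 4.

4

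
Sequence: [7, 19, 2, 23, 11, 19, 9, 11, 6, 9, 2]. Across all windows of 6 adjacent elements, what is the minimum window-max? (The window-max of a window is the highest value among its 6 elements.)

(7, 19, 2, 23, 11, 19) → max 23
(19, 2, 23, 11, 19, 9) → max 23
(2, 23, 11, 19, 9, 11) → max 23
(23, 11, 19, 9, 11, 6) → max 23
(11, 19, 9, 11, 6, 9) → max 19
(19, 9, 11, 6, 9, 2) → max 19
Minimum of these is 19.

19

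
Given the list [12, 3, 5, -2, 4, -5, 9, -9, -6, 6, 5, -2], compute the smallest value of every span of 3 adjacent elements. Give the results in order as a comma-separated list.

12 3 5 → min 3
3 5 -2 → min -2
5 -2 4 → min -2
-2 4 -5 → min -5
4 -5 9 → min -5
-5 9 -9 → min -9
9 -9 -6 → min -9
-9 -6 6 → min -9
-6 6 5 → min -6
6 5 -2 → min -2

3, -2, -2, -5, -5, -9, -9, -9, -6, -2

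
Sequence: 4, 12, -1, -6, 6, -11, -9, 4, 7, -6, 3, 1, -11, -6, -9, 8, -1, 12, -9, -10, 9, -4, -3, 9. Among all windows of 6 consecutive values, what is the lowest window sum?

[4, 12, -1, -6, 6, -11] → sum 4
[12, -1, -6, 6, -11, -9] → sum -9
[-1, -6, 6, -11, -9, 4] → sum -17
[-6, 6, -11, -9, 4, 7] → sum -9
[6, -11, -9, 4, 7, -6] → sum -9
[-11, -9, 4, 7, -6, 3] → sum -12
[-9, 4, 7, -6, 3, 1] → sum 0
[4, 7, -6, 3, 1, -11] → sum -2
[7, -6, 3, 1, -11, -6] → sum -12
[-6, 3, 1, -11, -6, -9] → sum -28
[3, 1, -11, -6, -9, 8] → sum -14
[1, -11, -6, -9, 8, -1] → sum -18
[-11, -6, -9, 8, -1, 12] → sum -7
[-6, -9, 8, -1, 12, -9] → sum -5
[-9, 8, -1, 12, -9, -10] → sum -9
[8, -1, 12, -9, -10, 9] → sum 9
[-1, 12, -9, -10, 9, -4] → sum -3
[12, -9, -10, 9, -4, -3] → sum -5
[-9, -10, 9, -4, -3, 9] → sum -8
Lowest of these is -28.

-28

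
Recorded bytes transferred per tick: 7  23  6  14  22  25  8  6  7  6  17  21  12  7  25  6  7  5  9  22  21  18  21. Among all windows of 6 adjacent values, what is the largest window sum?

98

[7, 23, 6, 14, 22, 25] → sum 97
[23, 6, 14, 22, 25, 8] → sum 98
[6, 14, 22, 25, 8, 6] → sum 81
[14, 22, 25, 8, 6, 7] → sum 82
[22, 25, 8, 6, 7, 6] → sum 74
[25, 8, 6, 7, 6, 17] → sum 69
[8, 6, 7, 6, 17, 21] → sum 65
[6, 7, 6, 17, 21, 12] → sum 69
[7, 6, 17, 21, 12, 7] → sum 70
[6, 17, 21, 12, 7, 25] → sum 88
[17, 21, 12, 7, 25, 6] → sum 88
[21, 12, 7, 25, 6, 7] → sum 78
[12, 7, 25, 6, 7, 5] → sum 62
[7, 25, 6, 7, 5, 9] → sum 59
[25, 6, 7, 5, 9, 22] → sum 74
[6, 7, 5, 9, 22, 21] → sum 70
[7, 5, 9, 22, 21, 18] → sum 82
[5, 9, 22, 21, 18, 21] → sum 96
Largest of these is 98.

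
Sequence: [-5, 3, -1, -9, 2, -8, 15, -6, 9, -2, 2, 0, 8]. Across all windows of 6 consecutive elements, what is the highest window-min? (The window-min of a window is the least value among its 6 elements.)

(-5, 3, -1, -9, 2, -8) → min -9
(3, -1, -9, 2, -8, 15) → min -9
(-1, -9, 2, -8, 15, -6) → min -9
(-9, 2, -8, 15, -6, 9) → min -9
(2, -8, 15, -6, 9, -2) → min -8
(-8, 15, -6, 9, -2, 2) → min -8
(15, -6, 9, -2, 2, 0) → min -6
(-6, 9, -2, 2, 0, 8) → min -6
Highest of these is -6.

-6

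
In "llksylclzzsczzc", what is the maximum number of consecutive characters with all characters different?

[l] len 1
[l] len 1
[l, k] len 2
[l, k, s] len 3
[l, k, s, y] len 4
[k, s, y, l] len 4
[k, s, y, l, c] len 5
[c, l] len 2
[c, l, z] len 3
[z] len 1
[z, s] len 2
[z, s, c] len 3
[s, c, z] len 3
[z] len 1
[z, c] len 2
Longest all-distinct length: 5.

5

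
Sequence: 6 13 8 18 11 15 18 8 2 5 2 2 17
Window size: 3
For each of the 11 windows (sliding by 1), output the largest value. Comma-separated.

(6, 13, 8) → max 13
(13, 8, 18) → max 18
(8, 18, 11) → max 18
(18, 11, 15) → max 18
(11, 15, 18) → max 18
(15, 18, 8) → max 18
(18, 8, 2) → max 18
(8, 2, 5) → max 8
(2, 5, 2) → max 5
(5, 2, 2) → max 5
(2, 2, 17) → max 17

13, 18, 18, 18, 18, 18, 18, 8, 5, 5, 17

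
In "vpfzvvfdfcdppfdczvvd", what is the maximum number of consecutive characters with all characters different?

add v: [v] len 1
add p: [v, p] len 2
add f: [v, p, f] len 3
add z: [v, p, f, z] len 4
add v (repeat v, move left end past it): [p, f, z, v] len 4
add v (repeat v, move left end past it): [v] len 1
add f: [v, f] len 2
add d: [v, f, d] len 3
add f (repeat f, move left end past it): [d, f] len 2
add c: [d, f, c] len 3
add d (repeat d, move left end past it): [f, c, d] len 3
add p: [f, c, d, p] len 4
add p (repeat p, move left end past it): [p] len 1
add f: [p, f] len 2
add d: [p, f, d] len 3
add c: [p, f, d, c] len 4
add z: [p, f, d, c, z] len 5
add v: [p, f, d, c, z, v] len 6
add v (repeat v, move left end past it): [v] len 1
add d: [v, d] len 2
Longest all-distinct length: 6.

6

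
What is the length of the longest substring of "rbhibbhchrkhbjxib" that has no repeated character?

add r: [r] len 1
add b: [r, b] len 2
add h: [r, b, h] len 3
add i: [r, b, h, i] len 4
add b (repeat b, move left end past it): [h, i, b] len 3
add b (repeat b, move left end past it): [b] len 1
add h: [b, h] len 2
add c: [b, h, c] len 3
add h (repeat h, move left end past it): [c, h] len 2
add r: [c, h, r] len 3
add k: [c, h, r, k] len 4
add h (repeat h, move left end past it): [r, k, h] len 3
add b: [r, k, h, b] len 4
add j: [r, k, h, b, j] len 5
add x: [r, k, h, b, j, x] len 6
add i: [r, k, h, b, j, x, i] len 7
add b (repeat b, move left end past it): [j, x, i, b] len 4
Longest all-distinct length: 7.

7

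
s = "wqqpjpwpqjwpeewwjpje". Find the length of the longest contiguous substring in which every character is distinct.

add w: [w] len 1
add q: [w, q] len 2
add q (repeat q, move left end past it): [q] len 1
add p: [q, p] len 2
add j: [q, p, j] len 3
add p (repeat p, move left end past it): [j, p] len 2
add w: [j, p, w] len 3
add p (repeat p, move left end past it): [w, p] len 2
add q: [w, p, q] len 3
add j: [w, p, q, j] len 4
add w (repeat w, move left end past it): [p, q, j, w] len 4
add p (repeat p, move left end past it): [q, j, w, p] len 4
add e: [q, j, w, p, e] len 5
add e (repeat e, move left end past it): [e] len 1
add w: [e, w] len 2
add w (repeat w, move left end past it): [w] len 1
add j: [w, j] len 2
add p: [w, j, p] len 3
add j (repeat j, move left end past it): [p, j] len 2
add e: [p, j, e] len 3
Longest all-distinct length: 5.

5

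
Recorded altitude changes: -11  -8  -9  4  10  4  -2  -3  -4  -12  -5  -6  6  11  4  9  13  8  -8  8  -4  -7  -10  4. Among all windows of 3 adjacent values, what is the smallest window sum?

Each size-3 window and its sum:
-11 -8 -9 → sum -28
-8 -9 4 → sum -13
-9 4 10 → sum 5
4 10 4 → sum 18
10 4 -2 → sum 12
4 -2 -3 → sum -1
-2 -3 -4 → sum -9
-3 -4 -12 → sum -19
-4 -12 -5 → sum -21
-12 -5 -6 → sum -23
-5 -6 6 → sum -5
-6 6 11 → sum 11
6 11 4 → sum 21
11 4 9 → sum 24
4 9 13 → sum 26
9 13 8 → sum 30
13 8 -8 → sum 13
8 -8 8 → sum 8
-8 8 -4 → sum -4
8 -4 -7 → sum -3
-4 -7 -10 → sum -21
-7 -10 4 → sum -13
Smallest of these is -28.

-28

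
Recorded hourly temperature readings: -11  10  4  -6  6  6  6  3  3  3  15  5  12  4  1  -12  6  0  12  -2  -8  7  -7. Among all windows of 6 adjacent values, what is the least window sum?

(-11, 10, 4, -6, 6, 6) → sum 9
(10, 4, -6, 6, 6, 6) → sum 26
(4, -6, 6, 6, 6, 3) → sum 19
(-6, 6, 6, 6, 3, 3) → sum 18
(6, 6, 6, 3, 3, 3) → sum 27
(6, 6, 3, 3, 3, 15) → sum 36
(6, 3, 3, 3, 15, 5) → sum 35
(3, 3, 3, 15, 5, 12) → sum 41
(3, 3, 15, 5, 12, 4) → sum 42
(3, 15, 5, 12, 4, 1) → sum 40
(15, 5, 12, 4, 1, -12) → sum 25
(5, 12, 4, 1, -12, 6) → sum 16
(12, 4, 1, -12, 6, 0) → sum 11
(4, 1, -12, 6, 0, 12) → sum 11
(1, -12, 6, 0, 12, -2) → sum 5
(-12, 6, 0, 12, -2, -8) → sum -4
(6, 0, 12, -2, -8, 7) → sum 15
(0, 12, -2, -8, 7, -7) → sum 2
Least of these is -4.

-4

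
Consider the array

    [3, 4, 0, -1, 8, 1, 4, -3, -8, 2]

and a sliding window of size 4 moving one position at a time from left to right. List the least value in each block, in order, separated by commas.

-1, -1, -1, -1, -3, -8, -8

Sliding a size-4 window across the 10 values:
3 4 0 -1 → min -1
4 0 -1 8 → min -1
0 -1 8 1 → min -1
-1 8 1 4 → min -1
8 1 4 -3 → min -3
1 4 -3 -8 → min -8
4 -3 -8 2 → min -8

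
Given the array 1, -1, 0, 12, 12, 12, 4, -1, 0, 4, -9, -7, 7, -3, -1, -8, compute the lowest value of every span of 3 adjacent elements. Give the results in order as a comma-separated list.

(1, -1, 0) → min -1
(-1, 0, 12) → min -1
(0, 12, 12) → min 0
(12, 12, 12) → min 12
(12, 12, 4) → min 4
(12, 4, -1) → min -1
(4, -1, 0) → min -1
(-1, 0, 4) → min -1
(0, 4, -9) → min -9
(4, -9, -7) → min -9
(-9, -7, 7) → min -9
(-7, 7, -3) → min -7
(7, -3, -1) → min -3
(-3, -1, -8) → min -8

-1, -1, 0, 12, 4, -1, -1, -1, -9, -9, -9, -7, -3, -8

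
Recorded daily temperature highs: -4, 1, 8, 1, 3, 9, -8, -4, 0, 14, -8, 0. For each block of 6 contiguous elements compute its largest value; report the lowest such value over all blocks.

9

Window maxs for each of the 7 positions:
[-4, 1, 8, 1, 3, 9] → max 9
[1, 8, 1, 3, 9, -8] → max 9
[8, 1, 3, 9, -8, -4] → max 9
[1, 3, 9, -8, -4, 0] → max 9
[3, 9, -8, -4, 0, 14] → max 14
[9, -8, -4, 0, 14, -8] → max 14
[-8, -4, 0, 14, -8, 0] → max 14
Lowest of these is 9.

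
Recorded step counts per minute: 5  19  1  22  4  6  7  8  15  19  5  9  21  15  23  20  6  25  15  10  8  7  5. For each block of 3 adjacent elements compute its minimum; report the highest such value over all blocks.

15

[5, 19, 1] → min 1
[19, 1, 22] → min 1
[1, 22, 4] → min 1
[22, 4, 6] → min 4
[4, 6, 7] → min 4
[6, 7, 8] → min 6
[7, 8, 15] → min 7
[8, 15, 19] → min 8
[15, 19, 5] → min 5
[19, 5, 9] → min 5
[5, 9, 21] → min 5
[9, 21, 15] → min 9
[21, 15, 23] → min 15
[15, 23, 20] → min 15
[23, 20, 6] → min 6
[20, 6, 25] → min 6
[6, 25, 15] → min 6
[25, 15, 10] → min 10
[15, 10, 8] → min 8
[10, 8, 7] → min 7
[8, 7, 5] → min 5
Highest of these is 15.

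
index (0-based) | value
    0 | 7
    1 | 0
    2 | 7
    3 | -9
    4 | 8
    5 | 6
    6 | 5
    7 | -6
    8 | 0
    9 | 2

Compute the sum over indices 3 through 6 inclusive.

10

Elements at indices 3..6: -9, 8, 6, 5
sum(-9, 8, 6, 5) = 10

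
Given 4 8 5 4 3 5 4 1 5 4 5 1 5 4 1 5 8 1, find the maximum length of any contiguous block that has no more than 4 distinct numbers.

14

add 4: window [4] (1 distinct), len 1
add 8: window [4, 8] (2 distinct), len 2
add 5: window [4, 8, 5] (3 distinct), len 3
add 4: window [4, 8, 5, 4] (3 distinct), len 4
add 3: window [4, 8, 5, 4, 3] (4 distinct), len 5
add 5: window [4, 8, 5, 4, 3, 5] (4 distinct), len 6
add 4: window [4, 8, 5, 4, 3, 5, 4] (4 distinct), len 7
add 1: window [5, 4, 3, 5, 4, 1] (4 distinct), len 6
add 5: window [5, 4, 3, 5, 4, 1, 5] (4 distinct), len 7
add 4: window [5, 4, 3, 5, 4, 1, 5, 4] (4 distinct), len 8
add 5: window [5, 4, 3, 5, 4, 1, 5, 4, 5] (4 distinct), len 9
add 1: window [5, 4, 3, 5, 4, 1, 5, 4, 5, 1] (4 distinct), len 10
add 5: window [5, 4, 3, 5, 4, 1, 5, 4, 5, 1, 5] (4 distinct), len 11
add 4: window [5, 4, 3, 5, 4, 1, 5, 4, 5, 1, 5, 4] (4 distinct), len 12
add 1: window [5, 4, 3, 5, 4, 1, 5, 4, 5, 1, 5, 4, 1] (4 distinct), len 13
add 5: window [5, 4, 3, 5, 4, 1, 5, 4, 5, 1, 5, 4, 1, 5] (4 distinct), len 14
add 8: window [5, 4, 1, 5, 4, 5, 1, 5, 4, 1, 5, 8] (4 distinct), len 12
add 1: window [5, 4, 1, 5, 4, 5, 1, 5, 4, 1, 5, 8, 1] (4 distinct), len 13
Longest length with ≤4 distinct: 14.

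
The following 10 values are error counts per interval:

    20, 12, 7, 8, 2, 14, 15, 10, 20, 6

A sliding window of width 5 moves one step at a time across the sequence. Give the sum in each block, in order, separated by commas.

49, 43, 46, 49, 61, 65

Sliding a size-5 window across the 10 values:
[20, 12, 7, 8, 2] → sum 49
[12, 7, 8, 2, 14] → sum 43
[7, 8, 2, 14, 15] → sum 46
[8, 2, 14, 15, 10] → sum 49
[2, 14, 15, 10, 20] → sum 61
[14, 15, 10, 20, 6] → sum 65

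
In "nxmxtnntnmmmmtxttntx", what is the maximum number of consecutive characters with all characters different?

add n: [n] len 1
add x: [n, x] len 2
add m: [n, x, m] len 3
add x (repeat x, move left end past it): [m, x] len 2
add t: [m, x, t] len 3
add n: [m, x, t, n] len 4
add n (repeat n, move left end past it): [n] len 1
add t: [n, t] len 2
add n (repeat n, move left end past it): [t, n] len 2
add m: [t, n, m] len 3
add m (repeat m, move left end past it): [m] len 1
add m (repeat m, move left end past it): [m] len 1
add m (repeat m, move left end past it): [m] len 1
add t: [m, t] len 2
add x: [m, t, x] len 3
add t (repeat t, move left end past it): [x, t] len 2
add t (repeat t, move left end past it): [t] len 1
add n: [t, n] len 2
add t (repeat t, move left end past it): [n, t] len 2
add x: [n, t, x] len 3
Longest all-distinct length: 4.

4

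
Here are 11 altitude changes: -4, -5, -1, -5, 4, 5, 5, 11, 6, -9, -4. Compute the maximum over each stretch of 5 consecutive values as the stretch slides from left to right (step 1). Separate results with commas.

4, 5, 5, 11, 11, 11, 11

-4 -5 -1 -5 4 → max 4
-5 -1 -5 4 5 → max 5
-1 -5 4 5 5 → max 5
-5 4 5 5 11 → max 11
4 5 5 11 6 → max 11
5 5 11 6 -9 → max 11
5 11 6 -9 -4 → max 11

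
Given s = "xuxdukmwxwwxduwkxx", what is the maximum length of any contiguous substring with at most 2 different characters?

5

add x: window [x] (1 distinct), len 1
add u: window [x, u] (2 distinct), len 2
add x: window [x, u, x] (2 distinct), len 3
add d: window [x, d] (2 distinct), len 2
add u: window [d, u] (2 distinct), len 2
add k: window [u, k] (2 distinct), len 2
add m: window [k, m] (2 distinct), len 2
add w: window [m, w] (2 distinct), len 2
add x: window [w, x] (2 distinct), len 2
add w: window [w, x, w] (2 distinct), len 3
add w: window [w, x, w, w] (2 distinct), len 4
add x: window [w, x, w, w, x] (2 distinct), len 5
add d: window [x, d] (2 distinct), len 2
add u: window [d, u] (2 distinct), len 2
add w: window [u, w] (2 distinct), len 2
add k: window [w, k] (2 distinct), len 2
add x: window [k, x] (2 distinct), len 2
add x: window [k, x, x] (2 distinct), len 3
Longest length with ≤2 distinct: 5.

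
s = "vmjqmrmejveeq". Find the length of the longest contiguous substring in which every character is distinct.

[v] len 1
[v, m] len 2
[v, m, j] len 3
[v, m, j, q] len 4
[j, q, m] len 3
[j, q, m, r] len 4
[r, m] len 2
[r, m, e] len 3
[r, m, e, j] len 4
[r, m, e, j, v] len 5
[j, v, e] len 3
[e] len 1
[e, q] len 2
Longest all-distinct length: 5.

5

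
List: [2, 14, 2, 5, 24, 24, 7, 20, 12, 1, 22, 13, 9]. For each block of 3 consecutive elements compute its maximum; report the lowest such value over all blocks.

14

2 14 2 → max 14
14 2 5 → max 14
2 5 24 → max 24
5 24 24 → max 24
24 24 7 → max 24
24 7 20 → max 24
7 20 12 → max 20
20 12 1 → max 20
12 1 22 → max 22
1 22 13 → max 22
22 13 9 → max 22
Lowest of these is 14.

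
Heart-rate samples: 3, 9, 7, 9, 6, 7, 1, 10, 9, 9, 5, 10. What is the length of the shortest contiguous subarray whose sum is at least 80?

add 3: running sum 3 < 80
add 9: running sum 12 < 80
add 7: running sum 19 < 80
add 9: running sum 28 < 80
add 6: running sum 34 < 80
add 7: running sum 41 < 80
add 1: running sum 42 < 80
add 10: running sum 52 < 80
add 9: running sum 61 < 80
add 9: running sum 70 < 80
add 5: running sum 75 < 80
add 10: shortest ending here [9, 7, 9, 6, 7, 1, 10, 9, 9, 5, 10] sum 82, len 11
Shortest qualifying length: 11.

11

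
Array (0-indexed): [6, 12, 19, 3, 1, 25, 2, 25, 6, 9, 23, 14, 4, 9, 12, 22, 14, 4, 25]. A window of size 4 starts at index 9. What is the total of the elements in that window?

Elements at indices 9..12: 9, 23, 14, 4
sum(9, 23, 14, 4) = 50

50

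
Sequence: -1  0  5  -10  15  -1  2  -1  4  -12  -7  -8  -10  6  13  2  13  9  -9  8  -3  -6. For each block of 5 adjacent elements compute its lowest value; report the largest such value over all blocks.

-1 0 5 -10 15 → min -10
0 5 -10 15 -1 → min -10
5 -10 15 -1 2 → min -10
-10 15 -1 2 -1 → min -10
15 -1 2 -1 4 → min -1
-1 2 -1 4 -12 → min -12
2 -1 4 -12 -7 → min -12
-1 4 -12 -7 -8 → min -12
4 -12 -7 -8 -10 → min -12
-12 -7 -8 -10 6 → min -12
-7 -8 -10 6 13 → min -10
-8 -10 6 13 2 → min -10
-10 6 13 2 13 → min -10
6 13 2 13 9 → min 2
13 2 13 9 -9 → min -9
2 13 9 -9 8 → min -9
13 9 -9 8 -3 → min -9
9 -9 8 -3 -6 → min -9
Largest of these is 2.

2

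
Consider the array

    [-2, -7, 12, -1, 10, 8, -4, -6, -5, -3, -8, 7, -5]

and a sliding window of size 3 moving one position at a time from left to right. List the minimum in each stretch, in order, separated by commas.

[-2, -7, 12] → min -7
[-7, 12, -1] → min -7
[12, -1, 10] → min -1
[-1, 10, 8] → min -1
[10, 8, -4] → min -4
[8, -4, -6] → min -6
[-4, -6, -5] → min -6
[-6, -5, -3] → min -6
[-5, -3, -8] → min -8
[-3, -8, 7] → min -8
[-8, 7, -5] → min -8

-7, -7, -1, -1, -4, -6, -6, -6, -8, -8, -8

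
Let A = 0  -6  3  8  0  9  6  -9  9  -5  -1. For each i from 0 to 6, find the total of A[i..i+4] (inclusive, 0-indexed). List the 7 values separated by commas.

Sliding a size-5 window across the 11 values:
0 -6 3 8 0 → sum 5
-6 3 8 0 9 → sum 14
3 8 0 9 6 → sum 26
8 0 9 6 -9 → sum 14
0 9 6 -9 9 → sum 15
9 6 -9 9 -5 → sum 10
6 -9 9 -5 -1 → sum 0

5, 14, 26, 14, 15, 10, 0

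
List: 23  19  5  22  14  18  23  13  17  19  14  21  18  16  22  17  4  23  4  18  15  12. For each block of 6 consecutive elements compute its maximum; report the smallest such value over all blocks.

21

Window maxs for each of the 17 positions:
23 19 5 22 14 18 → max 23
19 5 22 14 18 23 → max 23
5 22 14 18 23 13 → max 23
22 14 18 23 13 17 → max 23
14 18 23 13 17 19 → max 23
18 23 13 17 19 14 → max 23
23 13 17 19 14 21 → max 23
13 17 19 14 21 18 → max 21
17 19 14 21 18 16 → max 21
19 14 21 18 16 22 → max 22
14 21 18 16 22 17 → max 22
21 18 16 22 17 4 → max 22
18 16 22 17 4 23 → max 23
16 22 17 4 23 4 → max 23
22 17 4 23 4 18 → max 23
17 4 23 4 18 15 → max 23
4 23 4 18 15 12 → max 23
Smallest of these is 21.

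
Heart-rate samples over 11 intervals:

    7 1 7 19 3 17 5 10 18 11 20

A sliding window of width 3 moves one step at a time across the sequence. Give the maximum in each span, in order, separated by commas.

7 1 7 → max 7
1 7 19 → max 19
7 19 3 → max 19
19 3 17 → max 19
3 17 5 → max 17
17 5 10 → max 17
5 10 18 → max 18
10 18 11 → max 18
18 11 20 → max 20

7, 19, 19, 19, 17, 17, 18, 18, 20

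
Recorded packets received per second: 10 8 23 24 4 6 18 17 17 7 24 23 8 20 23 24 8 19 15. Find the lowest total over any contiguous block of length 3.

28

Window sums for each of the 17 positions:
(10, 8, 23) → sum 41
(8, 23, 24) → sum 55
(23, 24, 4) → sum 51
(24, 4, 6) → sum 34
(4, 6, 18) → sum 28
(6, 18, 17) → sum 41
(18, 17, 17) → sum 52
(17, 17, 7) → sum 41
(17, 7, 24) → sum 48
(7, 24, 23) → sum 54
(24, 23, 8) → sum 55
(23, 8, 20) → sum 51
(8, 20, 23) → sum 51
(20, 23, 24) → sum 67
(23, 24, 8) → sum 55
(24, 8, 19) → sum 51
(8, 19, 15) → sum 42
Lowest of these is 28.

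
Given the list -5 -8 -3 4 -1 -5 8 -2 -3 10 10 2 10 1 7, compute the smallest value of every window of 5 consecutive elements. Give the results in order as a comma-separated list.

-8, -8, -5, -5, -5, -5, -3, -3, -3, 1, 1

(-5, -8, -3, 4, -1) → min -8
(-8, -3, 4, -1, -5) → min -8
(-3, 4, -1, -5, 8) → min -5
(4, -1, -5, 8, -2) → min -5
(-1, -5, 8, -2, -3) → min -5
(-5, 8, -2, -3, 10) → min -5
(8, -2, -3, 10, 10) → min -3
(-2, -3, 10, 10, 2) → min -3
(-3, 10, 10, 2, 10) → min -3
(10, 10, 2, 10, 1) → min 1
(10, 2, 10, 1, 7) → min 1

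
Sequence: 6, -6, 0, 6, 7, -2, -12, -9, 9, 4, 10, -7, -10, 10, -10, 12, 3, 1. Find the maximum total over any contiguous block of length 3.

23

[6, -6, 0] → sum 0
[-6, 0, 6] → sum 0
[0, 6, 7] → sum 13
[6, 7, -2] → sum 11
[7, -2, -12] → sum -7
[-2, -12, -9] → sum -23
[-12, -9, 9] → sum -12
[-9, 9, 4] → sum 4
[9, 4, 10] → sum 23
[4, 10, -7] → sum 7
[10, -7, -10] → sum -7
[-7, -10, 10] → sum -7
[-10, 10, -10] → sum -10
[10, -10, 12] → sum 12
[-10, 12, 3] → sum 5
[12, 3, 1] → sum 16
Maximum of these is 23.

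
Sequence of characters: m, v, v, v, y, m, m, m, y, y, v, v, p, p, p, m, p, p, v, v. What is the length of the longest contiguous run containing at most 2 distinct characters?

6

[m] 1 distinct, len 1
[m, v] 2 distinct, len 2
[m, v, v] 2 distinct, len 3
[m, v, v, v] 2 distinct, len 4
[v, v, v, y] 2 distinct, len 4
[y, m] 2 distinct, len 2
[y, m, m] 2 distinct, len 3
[y, m, m, m] 2 distinct, len 4
[y, m, m, m, y] 2 distinct, len 5
[y, m, m, m, y, y] 2 distinct, len 6
[y, y, v] 2 distinct, len 3
[y, y, v, v] 2 distinct, len 4
[v, v, p] 2 distinct, len 3
[v, v, p, p] 2 distinct, len 4
[v, v, p, p, p] 2 distinct, len 5
[p, p, p, m] 2 distinct, len 4
[p, p, p, m, p] 2 distinct, len 5
[p, p, p, m, p, p] 2 distinct, len 6
[p, p, v] 2 distinct, len 3
[p, p, v, v] 2 distinct, len 4
Longest length with ≤2 distinct: 6.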